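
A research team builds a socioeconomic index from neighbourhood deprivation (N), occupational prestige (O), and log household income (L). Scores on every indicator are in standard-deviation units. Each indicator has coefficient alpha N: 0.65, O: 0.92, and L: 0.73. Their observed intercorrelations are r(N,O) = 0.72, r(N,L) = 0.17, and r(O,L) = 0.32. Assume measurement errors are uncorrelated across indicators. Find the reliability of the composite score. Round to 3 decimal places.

Var(N+O+L) = 3 + 2·[0.72 + 0.17 + 0.32] = 3 + 2.42 = 5.42.
Under uncorrelated errors the observed covariances equal the true-score covariances, so only the own-variance terms attenuate.
True-score variance = [0.65 + 0.92 + 0.73] + 2.42 = 2.3 + 2.42 = 4.72.
Reliability = 4.72 / 5.42 = 0.871.

0.871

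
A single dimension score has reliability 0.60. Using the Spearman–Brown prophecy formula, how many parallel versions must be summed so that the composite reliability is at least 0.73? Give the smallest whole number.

2

k ≥ ρ*(1−ρ₁)/(ρ₁(1−ρ*)) = 0.73·0.40 / (0.60·0.27) = 1.802.
Smallest integer k = 2.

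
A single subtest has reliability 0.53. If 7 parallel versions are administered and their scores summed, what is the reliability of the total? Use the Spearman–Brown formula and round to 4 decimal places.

0.8876

ρ_k = kρ / (1 + (k−1)ρ) = 7·0.53 / (1 + 6·0.53) = 3.710 / 4.180 = 0.8876.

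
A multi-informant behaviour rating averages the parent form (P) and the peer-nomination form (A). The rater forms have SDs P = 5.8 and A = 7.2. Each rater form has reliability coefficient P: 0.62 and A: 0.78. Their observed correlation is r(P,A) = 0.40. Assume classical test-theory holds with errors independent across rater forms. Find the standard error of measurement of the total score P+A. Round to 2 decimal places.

Var(total) = 85.48 + 33.408 = 118.888.
True-score variance = 61.292 + 33.408 = 94.7, so reliability = 0.7965.
Error variance = 118.888 − 94.7 = 24.188; SEM = √24.188 = 4.92.

4.92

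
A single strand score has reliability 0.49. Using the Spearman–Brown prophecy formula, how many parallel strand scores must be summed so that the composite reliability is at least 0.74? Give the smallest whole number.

k ≥ ρ*(1−ρ₁)/(ρ₁(1−ρ*)) = 0.74·0.51 / (0.49·0.26) = 2.962.
Smallest integer k = 3.

3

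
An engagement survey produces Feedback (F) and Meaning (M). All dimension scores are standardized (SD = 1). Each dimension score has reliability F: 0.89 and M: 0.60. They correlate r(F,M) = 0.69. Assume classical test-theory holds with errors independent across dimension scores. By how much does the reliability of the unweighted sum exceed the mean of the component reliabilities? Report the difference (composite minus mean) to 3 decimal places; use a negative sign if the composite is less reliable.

0.104

Var(sum) = 2 + 1.38 = 3.38; true-score variance = 1.49 + 1.38 = 2.87; composite reliability = 0.8491.
Mean component reliability = 0.7450.
Difference = 0.8491 − 0.7450 = 0.104.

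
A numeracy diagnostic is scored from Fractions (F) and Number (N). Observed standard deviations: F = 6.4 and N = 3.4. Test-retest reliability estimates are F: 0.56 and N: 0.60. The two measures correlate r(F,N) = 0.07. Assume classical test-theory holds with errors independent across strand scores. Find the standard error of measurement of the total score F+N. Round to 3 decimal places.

4.759

Var(total) = 52.52 + 3.0464 = 55.5664.
True-score variance = 29.8736 + 3.0464 = 32.92, so reliability = 0.5924.
Error variance = 55.5664 − 32.92 = 22.6464; SEM = √22.6464 = 4.759.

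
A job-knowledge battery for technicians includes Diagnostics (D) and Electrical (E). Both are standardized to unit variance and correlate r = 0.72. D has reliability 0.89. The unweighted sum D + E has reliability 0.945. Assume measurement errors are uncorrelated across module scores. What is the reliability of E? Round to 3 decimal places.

0.921

Var(D+E) = 2 + 2·0.72 = 3.440.
True-score variance = ρ_D + ρ_E + 2·0.72, so 0.945 = (0.89 + ρ_E + 1.44) / 3.440.
ρ_E = 0.945·3.440 − 0.89 − 1.44 = 0.921.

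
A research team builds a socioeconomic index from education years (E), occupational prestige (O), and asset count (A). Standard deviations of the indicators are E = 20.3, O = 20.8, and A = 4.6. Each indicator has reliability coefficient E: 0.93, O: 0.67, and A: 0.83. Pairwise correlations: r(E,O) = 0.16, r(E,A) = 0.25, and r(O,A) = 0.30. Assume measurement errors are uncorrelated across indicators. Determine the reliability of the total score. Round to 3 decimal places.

0.841

Var(E+O+A) = 20.3² + 20.8² + 4.6² + 2·[20.3·20.8·0.16 + 20.3·4.6·0.25 + 20.8·4.6·0.30] = 865.89 + 239.215 = 1105.1.
Under uncorrelated errors the observed covariances equal the true-score covariances, so only the own-variance terms attenuate.
True-score variance = [20.3²·0.93 + 20.8²·0.67 + 4.6²·0.83] + 239.215 = 690.675 + 239.215 = 929.89.
Reliability = 929.89 / 1105.1 = 0.841.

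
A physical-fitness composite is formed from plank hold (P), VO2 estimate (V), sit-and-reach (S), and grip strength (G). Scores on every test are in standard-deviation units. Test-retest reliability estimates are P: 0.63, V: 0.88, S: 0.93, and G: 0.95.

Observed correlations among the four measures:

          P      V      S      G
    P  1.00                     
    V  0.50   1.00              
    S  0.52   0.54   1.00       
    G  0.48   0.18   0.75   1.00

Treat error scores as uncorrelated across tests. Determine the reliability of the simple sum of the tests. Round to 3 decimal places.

0.939

Var(P+V+S+G) = 4 + 2·[0.50 + 0.52 + 0.48 + 0.54 + 0.18 + 0.75] = 4 + 5.94 = 9.94.
Because errors are independent across components, Cov(Tᵢ,Tⱼ) = Cov(Xᵢ,Xⱼ); the off-diagonal part of the true-score variance is the same as above.
True-score variance = [0.63 + 0.88 + 0.93 + 0.95] + 5.94 = 3.39 + 5.94 = 9.33.
Reliability = 9.33 / 9.94 = 0.939.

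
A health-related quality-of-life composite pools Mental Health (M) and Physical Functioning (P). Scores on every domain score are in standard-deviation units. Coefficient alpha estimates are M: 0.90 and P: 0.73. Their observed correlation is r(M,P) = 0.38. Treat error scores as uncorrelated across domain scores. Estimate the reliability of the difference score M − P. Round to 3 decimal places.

Var(M−P) = 1 + 1 − 2·0.38 = 2 − 0.76 = 1.24.
Because errors are independent across components, Cov(Tᵢ,Tⱼ) = Cov(Xᵢ,Xⱼ); the off-diagonal part of the true-score variance is the same as above.
True-score variance = [0.90 + 0.73] − 0.76 = 1.63 − 0.76 = 0.87.
Reliability = 0.87 / 1.24 = 0.702.

0.702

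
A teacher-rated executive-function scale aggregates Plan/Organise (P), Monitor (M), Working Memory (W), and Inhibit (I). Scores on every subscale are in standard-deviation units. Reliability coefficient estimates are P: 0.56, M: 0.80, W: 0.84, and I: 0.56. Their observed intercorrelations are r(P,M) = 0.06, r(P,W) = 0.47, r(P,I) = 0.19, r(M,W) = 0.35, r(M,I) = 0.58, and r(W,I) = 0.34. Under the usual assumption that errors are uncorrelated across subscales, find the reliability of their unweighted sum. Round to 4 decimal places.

Var(P+M+W+I) = 4 + 2·[0.06 + 0.47 + 0.19 + 0.35 + 0.58 + 0.34] = 4 + 3.98 = 7.98.
Under uncorrelated errors the observed covariances equal the true-score covariances, so only the own-variance terms attenuate.
True-score variance = [0.56 + 0.80 + 0.84 + 0.56] + 3.98 = 2.76 + 3.98 = 6.74.
Reliability = 6.74 / 7.98 = 0.8446.

0.8446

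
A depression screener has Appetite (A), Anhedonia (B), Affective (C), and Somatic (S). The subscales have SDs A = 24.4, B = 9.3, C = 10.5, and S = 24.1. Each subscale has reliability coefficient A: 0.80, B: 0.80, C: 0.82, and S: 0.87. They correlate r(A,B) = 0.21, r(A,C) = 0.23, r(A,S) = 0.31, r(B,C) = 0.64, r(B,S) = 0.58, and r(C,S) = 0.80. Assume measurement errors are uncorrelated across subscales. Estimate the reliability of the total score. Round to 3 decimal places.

0.915

Var(A+B+C+S) = 24.4² + 9.3² + 10.5² + 24.1² + 2·[24.4·9.3·0.21 + 24.4·10.5·0.23 + 24.4·24.1·0.31 + 9.3·10.5·0.64 + 9.3·24.1·0.58 + 10.5·24.1·0.80] = 1372.91 + 1367.61 = 2740.52.
Because errors are independent across components, Cov(Tᵢ,Tⱼ) = Cov(Xᵢ,Xⱼ); the off-diagonal part of the true-score variance is the same as above.
True-score variance = [24.4²·0.80 + 9.3²·0.80 + 10.5²·0.82 + 24.1²·0.87] + 1367.61 = 1141.19 + 1367.61 = 2508.8.
Reliability = 2508.8 / 2740.52 = 0.915.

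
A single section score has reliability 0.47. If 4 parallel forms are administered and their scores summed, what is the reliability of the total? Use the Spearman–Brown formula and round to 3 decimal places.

ρ_k = kρ / (1 + (k−1)ρ) = 4·0.47 / (1 + 3·0.47) = 1.880 / 2.410 = 0.780.

0.780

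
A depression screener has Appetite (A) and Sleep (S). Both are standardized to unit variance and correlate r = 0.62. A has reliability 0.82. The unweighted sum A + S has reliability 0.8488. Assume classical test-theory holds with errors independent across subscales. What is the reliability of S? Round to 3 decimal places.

Var(A+S) = 2 + 2·0.62 = 3.240.
True-score variance = ρ_A + ρ_S + 2·0.62, so 0.8488 = (0.82 + ρ_S + 1.24) / 3.240.
ρ_S = 0.8488·3.240 − 0.82 − 1.24 = 0.690.

0.690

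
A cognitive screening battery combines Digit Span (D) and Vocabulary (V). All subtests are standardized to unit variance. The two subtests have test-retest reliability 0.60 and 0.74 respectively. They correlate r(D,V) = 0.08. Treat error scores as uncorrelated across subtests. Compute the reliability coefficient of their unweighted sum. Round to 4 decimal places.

0.6944

Var(D+V) = 2 + 2·[0.08] = 2 + 0.16 = 2.16.
Under uncorrelated errors the observed covariances equal the true-score covariances, so only the own-variance terms attenuate.
True-score variance = [0.60 + 0.74] + 0.16 = 1.34 + 0.16 = 1.5.
Reliability = 1.5 / 2.16 = 0.6944.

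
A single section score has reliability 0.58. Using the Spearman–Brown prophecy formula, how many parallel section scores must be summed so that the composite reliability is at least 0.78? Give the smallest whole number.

k ≥ ρ*(1−ρ₁)/(ρ₁(1−ρ*)) = 0.78·0.42 / (0.58·0.22) = 2.567.
Smallest integer k = 3.

3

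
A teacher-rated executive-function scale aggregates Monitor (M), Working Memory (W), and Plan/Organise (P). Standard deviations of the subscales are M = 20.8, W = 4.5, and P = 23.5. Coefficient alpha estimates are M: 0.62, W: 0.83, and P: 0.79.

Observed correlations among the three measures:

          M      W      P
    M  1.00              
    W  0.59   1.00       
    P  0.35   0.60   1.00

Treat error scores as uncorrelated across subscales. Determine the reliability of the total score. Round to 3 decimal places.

Var(M+W+P) = 20.8² + 4.5² + 23.5² + 2·[20.8·4.5·0.59 + 20.8·23.5·0.35 + 4.5·23.5·0.60] = 1005.14 + 579.508 = 1584.65.
With uncorrelated errors the cross-covariances are all true-score covariance, so they carry over unchanged; only the diagonal terms shrink to ρᵢσᵢ².
True-score variance = [20.8²·0.62 + 4.5²·0.83 + 23.5²·0.79] + 579.508 = 721.322 + 579.508 = 1300.83.
Reliability = 1300.83 / 1584.65 = 0.821.

0.821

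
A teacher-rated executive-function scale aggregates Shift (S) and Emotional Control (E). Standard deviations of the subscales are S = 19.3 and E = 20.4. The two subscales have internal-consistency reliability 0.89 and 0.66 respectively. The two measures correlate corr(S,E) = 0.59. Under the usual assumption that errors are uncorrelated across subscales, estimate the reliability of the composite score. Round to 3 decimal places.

Var(S+E) = 19.3² + 20.4² + 2·[19.3·20.4·0.59] = 788.65 + 464.59 = 1253.24.
Because errors are independent across components, Cov(Tᵢ,Tⱼ) = Cov(Xᵢ,Xⱼ); the off-diagonal part of the true-score variance is the same as above.
True-score variance = [19.3²·0.89 + 20.4²·0.66] + 464.59 = 606.182 + 464.59 = 1070.77.
Reliability = 1070.77 / 1253.24 = 0.854.

0.854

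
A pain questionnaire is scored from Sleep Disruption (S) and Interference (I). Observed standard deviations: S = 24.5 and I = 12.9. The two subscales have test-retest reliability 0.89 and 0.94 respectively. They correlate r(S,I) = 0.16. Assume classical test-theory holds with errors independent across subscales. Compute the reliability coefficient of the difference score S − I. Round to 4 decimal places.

Var(S−I) = 24.5² + 12.9² − 2·24.5·12.9·0.16 = 766.66 − 101.136 = 665.524.
Under uncorrelated errors the observed covariances equal the true-score covariances, so only the own-variance terms attenuate.
True-score variance = [24.5²·0.89 + 12.9²·0.94] − 101.136 = 690.648 − 101.136 = 589.512.
Reliability = 589.512 / 665.524 = 0.8858.

0.8858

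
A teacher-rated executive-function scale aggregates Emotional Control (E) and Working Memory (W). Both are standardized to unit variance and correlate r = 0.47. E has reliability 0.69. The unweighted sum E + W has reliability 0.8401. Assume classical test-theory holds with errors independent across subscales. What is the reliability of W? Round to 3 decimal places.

Var(E+W) = 2 + 2·0.47 = 2.940.
True-score variance = ρ_E + ρ_W + 2·0.47, so 0.8401 = (0.69 + ρ_W + 0.94) / 2.940.
ρ_W = 0.8401·2.940 − 0.69 − 0.94 = 0.840.

0.840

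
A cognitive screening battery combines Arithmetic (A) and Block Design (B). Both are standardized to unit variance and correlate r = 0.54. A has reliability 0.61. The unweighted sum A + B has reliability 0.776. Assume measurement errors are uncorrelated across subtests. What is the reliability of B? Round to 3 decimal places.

0.700

Var(A+B) = 2 + 2·0.54 = 3.080.
True-score variance = ρ_A + ρ_B + 2·0.54, so 0.776 = (0.61 + ρ_B + 1.08) / 3.080.
ρ_B = 0.776·3.080 − 0.61 − 1.08 = 0.700.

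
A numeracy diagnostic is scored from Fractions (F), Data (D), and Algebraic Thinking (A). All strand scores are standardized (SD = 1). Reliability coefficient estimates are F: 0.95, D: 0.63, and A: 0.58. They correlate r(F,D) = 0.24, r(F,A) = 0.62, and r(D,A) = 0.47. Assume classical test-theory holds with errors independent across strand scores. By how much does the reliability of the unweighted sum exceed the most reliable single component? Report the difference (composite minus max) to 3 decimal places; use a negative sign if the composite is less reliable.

-0.098

Var(sum) = 3 + 2.66 = 5.66; true-score variance = 2.16 + 2.66 = 4.82; composite reliability = 0.8516.
Max component reliability = 0.9500.
Difference = 0.8516 − 0.9500 = -0.098.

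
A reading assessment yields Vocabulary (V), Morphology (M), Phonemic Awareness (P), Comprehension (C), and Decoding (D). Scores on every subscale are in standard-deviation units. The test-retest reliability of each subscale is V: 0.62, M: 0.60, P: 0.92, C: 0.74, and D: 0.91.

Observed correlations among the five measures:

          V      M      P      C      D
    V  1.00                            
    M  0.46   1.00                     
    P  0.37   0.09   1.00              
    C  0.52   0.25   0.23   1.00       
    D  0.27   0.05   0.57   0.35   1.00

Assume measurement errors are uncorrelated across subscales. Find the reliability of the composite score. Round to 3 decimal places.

0.893

Var(V+M+P+C+D) = 5 + 2·[0.46 + 0.37 + 0.52 + 0.27 + 0.09 + 0.25 + 0.05 + 0.23 + 0.57 + 0.35] = 5 + 6.32 = 11.32.
With uncorrelated errors the cross-covariances are all true-score covariance, so they carry over unchanged; only the diagonal terms shrink to ρᵢσᵢ².
True-score variance = [0.62 + 0.60 + 0.92 + 0.74 + 0.91] + 6.32 = 3.79 + 6.32 = 10.11.
Reliability = 10.11 / 11.32 = 0.893.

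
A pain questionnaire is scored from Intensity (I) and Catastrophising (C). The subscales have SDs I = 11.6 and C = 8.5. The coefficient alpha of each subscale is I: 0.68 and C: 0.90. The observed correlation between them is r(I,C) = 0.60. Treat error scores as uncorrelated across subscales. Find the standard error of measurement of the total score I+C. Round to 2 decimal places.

Var(total) = 206.81 + 118.32 = 325.13.
True-score variance = 156.526 + 118.32 = 274.846, so reliability = 0.8453.
Error variance = 325.13 − 274.846 = 50.2842; SEM = √50.2842 = 7.09.

7.09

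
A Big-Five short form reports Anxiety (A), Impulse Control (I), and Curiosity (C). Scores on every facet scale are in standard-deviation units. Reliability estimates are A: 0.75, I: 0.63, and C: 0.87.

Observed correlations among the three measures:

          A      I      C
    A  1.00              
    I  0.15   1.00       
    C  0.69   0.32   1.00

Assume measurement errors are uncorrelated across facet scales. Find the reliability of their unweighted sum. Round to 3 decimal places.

Var(A+I+C) = 3 + 2·[0.15 + 0.69 + 0.32] = 3 + 2.32 = 5.32.
Because errors are independent across components, Cov(Tᵢ,Tⱼ) = Cov(Xᵢ,Xⱼ); the off-diagonal part of the true-score variance is the same as above.
True-score variance = [0.75 + 0.63 + 0.87] + 2.32 = 2.25 + 2.32 = 4.57.
Reliability = 4.57 / 5.32 = 0.859.

0.859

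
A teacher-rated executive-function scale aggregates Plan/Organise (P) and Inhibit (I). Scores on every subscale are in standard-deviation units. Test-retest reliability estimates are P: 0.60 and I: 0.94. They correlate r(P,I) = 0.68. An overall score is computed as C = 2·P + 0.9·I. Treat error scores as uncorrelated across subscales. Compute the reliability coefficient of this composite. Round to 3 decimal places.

Var(C) = 2² + 0.9² + 2·[1.8·0.68] = 4.81 + 2.448 = 7.258.
Because errors are independent across components, Cov(Tᵢ,Tⱼ) = Cov(Xᵢ,Xⱼ); the off-diagonal part of the true-score variance is the same as above.
True-score variance = [2²·0.60 + 0.9²·0.94] + 2.448 = 3.1614 + 2.448 = 5.6094.
Reliability = 5.6094 / 7.258 = 0.773.

0.773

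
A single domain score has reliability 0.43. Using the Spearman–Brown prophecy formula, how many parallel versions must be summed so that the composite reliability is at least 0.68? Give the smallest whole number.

3

k ≥ ρ*(1−ρ₁)/(ρ₁(1−ρ*)) = 0.68·0.57 / (0.43·0.32) = 2.817.
Smallest integer k = 3.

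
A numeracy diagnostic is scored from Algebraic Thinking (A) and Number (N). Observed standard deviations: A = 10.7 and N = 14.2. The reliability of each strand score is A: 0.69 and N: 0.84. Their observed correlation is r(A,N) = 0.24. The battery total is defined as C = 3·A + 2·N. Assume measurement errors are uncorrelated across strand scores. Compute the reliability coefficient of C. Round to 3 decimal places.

Var(C) = 3²·10.7² + 2²·14.2² + 2·[6·10.7·14.2·0.24] = 1836.97 + 437.587 = 2274.56.
Because errors are independent across components, Cov(Tᵢ,Tⱼ) = Cov(Xᵢ,Xⱼ); the off-diagonal part of the true-score variance is the same as above.
True-score variance = [3²·10.7²·0.69 + 2²·14.2²·0.84] + 437.587 = 1388.49 + 437.587 = 1826.08.
Reliability = 1826.08 / 2274.56 = 0.803.

0.803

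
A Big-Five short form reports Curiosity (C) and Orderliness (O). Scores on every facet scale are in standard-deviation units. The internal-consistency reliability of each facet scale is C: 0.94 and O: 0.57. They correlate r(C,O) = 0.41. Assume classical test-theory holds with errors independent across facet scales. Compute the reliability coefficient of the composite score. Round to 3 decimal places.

Var(C+O) = 2 + 2·[0.41] = 2 + 0.82 = 2.82.
With uncorrelated errors the cross-covariances are all true-score covariance, so they carry over unchanged; only the diagonal terms shrink to ρᵢσᵢ².
True-score variance = [0.94 + 0.57] + 0.82 = 1.51 + 0.82 = 2.33.
Reliability = 2.33 / 2.82 = 0.826.

0.826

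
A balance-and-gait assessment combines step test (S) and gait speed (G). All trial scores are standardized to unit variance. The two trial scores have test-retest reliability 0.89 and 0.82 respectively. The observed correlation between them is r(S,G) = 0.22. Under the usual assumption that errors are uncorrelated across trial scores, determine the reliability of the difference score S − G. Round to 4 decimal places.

0.8141

Var(S−G) = 1 + 1 − 2·0.22 = 2 − 0.44 = 1.56.
With uncorrelated errors the cross-covariances are all true-score covariance, so they carry over unchanged; only the diagonal terms shrink to ρᵢσᵢ².
True-score variance = [0.89 + 0.82] − 0.44 = 1.71 − 0.44 = 1.27.
Reliability = 1.27 / 1.56 = 0.8141.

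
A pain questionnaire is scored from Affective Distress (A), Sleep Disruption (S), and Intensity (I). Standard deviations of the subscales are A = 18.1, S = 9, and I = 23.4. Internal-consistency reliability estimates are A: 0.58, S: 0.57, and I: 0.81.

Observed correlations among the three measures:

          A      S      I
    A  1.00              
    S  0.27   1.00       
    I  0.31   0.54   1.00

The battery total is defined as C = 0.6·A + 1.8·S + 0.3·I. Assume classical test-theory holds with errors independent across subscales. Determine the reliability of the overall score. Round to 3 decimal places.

Var(C) = 0.6²·18.1² + 1.8²·9² + 0.3²·23.4² + 2·[1.08·18.1·9·0.27 + 0.18·18.1·23.4·0.31 + 0.54·9·23.4·0.54] = 429.66 + 265.092 = 694.752.
Because errors are independent across components, Cov(Tᵢ,Tⱼ) = Cov(Xᵢ,Xⱼ); the off-diagonal part of the true-score variance is the same as above.
True-score variance = [0.6²·18.1²·0.58 + 1.8²·9²·0.57 + 0.3²·23.4²·0.81] + 265.092 = 257.913 + 265.092 = 523.005.
Reliability = 523.005 / 694.752 = 0.753.

0.753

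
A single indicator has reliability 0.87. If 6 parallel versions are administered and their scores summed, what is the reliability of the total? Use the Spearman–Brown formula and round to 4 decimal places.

ρ_k = kρ / (1 + (k−1)ρ) = 6·0.87 / (1 + 5·0.87) = 5.220 / 5.350 = 0.9757.

0.9757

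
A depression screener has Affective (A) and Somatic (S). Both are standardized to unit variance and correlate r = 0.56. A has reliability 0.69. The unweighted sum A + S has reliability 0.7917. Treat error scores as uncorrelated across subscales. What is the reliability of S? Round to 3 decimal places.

0.660

Var(A+S) = 2 + 2·0.56 = 3.120.
True-score variance = ρ_A + ρ_S + 2·0.56, so 0.7917 = (0.69 + ρ_S + 1.12) / 3.120.
ρ_S = 0.7917·3.120 − 0.69 − 1.12 = 0.660.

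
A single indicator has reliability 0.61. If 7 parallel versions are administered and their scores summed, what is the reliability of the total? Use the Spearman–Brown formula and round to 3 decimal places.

ρ_k = kρ / (1 + (k−1)ρ) = 7·0.61 / (1 + 6·0.61) = 4.270 / 4.660 = 0.916.

0.916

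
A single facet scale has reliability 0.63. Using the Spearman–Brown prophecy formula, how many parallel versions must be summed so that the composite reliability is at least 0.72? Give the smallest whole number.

2

k ≥ ρ*(1−ρ₁)/(ρ₁(1−ρ*)) = 0.72·0.37 / (0.63·0.28) = 1.510.
Smallest integer k = 2.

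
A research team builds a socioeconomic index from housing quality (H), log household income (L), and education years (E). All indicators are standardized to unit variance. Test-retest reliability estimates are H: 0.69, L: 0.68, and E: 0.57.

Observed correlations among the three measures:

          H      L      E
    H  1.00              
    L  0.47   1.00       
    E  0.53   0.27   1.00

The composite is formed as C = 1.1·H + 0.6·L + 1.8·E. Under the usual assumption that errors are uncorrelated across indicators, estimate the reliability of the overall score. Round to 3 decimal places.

Var(C) = 1.1² + 0.6² + 1.8² + 2·[0.66·0.47 + 1.98·0.53 + 1.08·0.27] = 4.81 + 3.3024 = 8.1124.
Under uncorrelated errors the observed covariances equal the true-score covariances, so only the own-variance terms attenuate.
True-score variance = [1.1²·0.69 + 0.6²·0.68 + 1.8²·0.57] + 3.3024 = 2.9265 + 3.3024 = 6.2289.
Reliability = 6.2289 / 8.1124 = 0.768.

0.768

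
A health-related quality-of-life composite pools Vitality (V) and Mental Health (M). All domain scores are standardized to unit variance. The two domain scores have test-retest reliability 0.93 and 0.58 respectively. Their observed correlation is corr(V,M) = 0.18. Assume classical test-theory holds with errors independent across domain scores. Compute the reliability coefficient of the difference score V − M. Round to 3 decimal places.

0.701

Var(V−M) = 1 + 1 − 2·0.18 = 2 − 0.36 = 1.64.
Because errors are independent across components, Cov(Tᵢ,Tⱼ) = Cov(Xᵢ,Xⱼ); the off-diagonal part of the true-score variance is the same as above.
True-score variance = [0.93 + 0.58] − 0.36 = 1.51 − 0.36 = 1.15.
Reliability = 1.15 / 1.64 = 0.701.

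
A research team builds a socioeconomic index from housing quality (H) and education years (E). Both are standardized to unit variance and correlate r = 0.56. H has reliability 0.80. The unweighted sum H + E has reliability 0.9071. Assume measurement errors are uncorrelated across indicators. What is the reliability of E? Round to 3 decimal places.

Var(H+E) = 2 + 2·0.56 = 3.120.
True-score variance = ρ_H + ρ_E + 2·0.56, so 0.9071 = (0.80 + ρ_E + 1.12) / 3.120.
ρ_E = 0.9071·3.120 − 0.80 − 1.12 = 0.910.

0.910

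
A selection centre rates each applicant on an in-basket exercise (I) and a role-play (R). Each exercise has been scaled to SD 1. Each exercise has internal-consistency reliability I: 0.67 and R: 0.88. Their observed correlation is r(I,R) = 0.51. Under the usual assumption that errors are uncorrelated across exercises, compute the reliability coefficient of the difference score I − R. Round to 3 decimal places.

Var(I−R) = 1 + 1 − 2·0.51 = 2 − 1.02 = 0.98.
Under uncorrelated errors the observed covariances equal the true-score covariances, so only the own-variance terms attenuate.
True-score variance = [0.67 + 0.88] − 1.02 = 1.55 − 1.02 = 0.53.
Reliability = 0.53 / 0.98 = 0.541.

0.541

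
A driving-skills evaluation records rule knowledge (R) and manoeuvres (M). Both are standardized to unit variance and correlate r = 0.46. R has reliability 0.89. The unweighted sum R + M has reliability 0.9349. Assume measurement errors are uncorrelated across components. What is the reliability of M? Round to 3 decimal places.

Var(R+M) = 2 + 2·0.46 = 2.920.
True-score variance = ρ_R + ρ_M + 2·0.46, so 0.9349 = (0.89 + ρ_M + 0.92) / 2.920.
ρ_M = 0.9349·2.920 − 0.89 − 0.92 = 0.920.

0.920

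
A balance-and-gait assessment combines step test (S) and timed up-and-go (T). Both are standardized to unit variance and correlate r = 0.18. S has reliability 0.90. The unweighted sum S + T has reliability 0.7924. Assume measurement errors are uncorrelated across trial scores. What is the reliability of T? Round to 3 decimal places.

Var(S+T) = 2 + 2·0.18 = 2.360.
True-score variance = ρ_S + ρ_T + 2·0.18, so 0.7924 = (0.90 + ρ_T + 0.36) / 2.360.
ρ_T = 0.7924·2.360 − 0.90 − 0.36 = 0.610.

0.610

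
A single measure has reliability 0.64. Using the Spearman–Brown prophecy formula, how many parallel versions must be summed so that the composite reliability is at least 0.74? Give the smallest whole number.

k ≥ ρ*(1−ρ₁)/(ρ₁(1−ρ*)) = 0.74·0.36 / (0.64·0.26) = 1.601.
Smallest integer k = 2.

2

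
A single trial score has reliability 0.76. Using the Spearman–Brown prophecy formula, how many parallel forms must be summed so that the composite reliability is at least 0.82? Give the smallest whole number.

2

k ≥ ρ*(1−ρ₁)/(ρ₁(1−ρ*)) = 0.82·0.24 / (0.76·0.18) = 1.439.
Smallest integer k = 2.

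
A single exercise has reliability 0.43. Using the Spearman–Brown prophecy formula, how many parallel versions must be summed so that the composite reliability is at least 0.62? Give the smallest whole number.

3

k ≥ ρ*(1−ρ₁)/(ρ₁(1−ρ*)) = 0.62·0.57 / (0.43·0.38) = 2.163.
Smallest integer k = 3.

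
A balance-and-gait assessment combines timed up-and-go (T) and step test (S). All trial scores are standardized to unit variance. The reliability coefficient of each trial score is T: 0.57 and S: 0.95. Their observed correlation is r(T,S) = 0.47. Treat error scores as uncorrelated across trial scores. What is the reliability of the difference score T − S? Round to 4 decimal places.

Var(T−S) = 1 + 1 − 2·0.47 = 2 − 0.94 = 1.06.
With uncorrelated errors the cross-covariances are all true-score covariance, so they carry over unchanged; only the diagonal terms shrink to ρᵢσᵢ².
True-score variance = [0.57 + 0.95] − 0.94 = 1.52 − 0.94 = 0.58.
Reliability = 0.58 / 1.06 = 0.5472.

0.5472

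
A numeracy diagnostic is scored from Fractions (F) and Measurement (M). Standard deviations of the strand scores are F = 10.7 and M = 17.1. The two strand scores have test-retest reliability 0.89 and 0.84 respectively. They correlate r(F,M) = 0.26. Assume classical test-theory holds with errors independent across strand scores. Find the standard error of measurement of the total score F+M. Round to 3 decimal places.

Var(total) = 406.9 + 95.1444 = 502.044.
True-score variance = 347.52 + 95.1444 = 442.665, so reliability = 0.8817.
Error variance = 502.044 − 442.665 = 59.3795; SEM = √59.3795 = 7.706.

7.706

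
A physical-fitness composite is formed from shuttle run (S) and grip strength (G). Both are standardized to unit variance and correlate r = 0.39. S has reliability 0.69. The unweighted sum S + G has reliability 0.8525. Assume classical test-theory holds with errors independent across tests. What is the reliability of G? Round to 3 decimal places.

Var(S+G) = 2 + 2·0.39 = 2.780.
True-score variance = ρ_S + ρ_G + 2·0.39, so 0.8525 = (0.69 + ρ_G + 0.78) / 2.780.
ρ_G = 0.8525·2.780 − 0.69 − 0.78 = 0.900.

0.900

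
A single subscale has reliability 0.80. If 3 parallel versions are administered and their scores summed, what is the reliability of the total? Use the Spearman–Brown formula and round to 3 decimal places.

ρ_k = kρ / (1 + (k−1)ρ) = 3·0.80 / (1 + 2·0.80) = 2.400 / 2.600 = 0.923.

0.923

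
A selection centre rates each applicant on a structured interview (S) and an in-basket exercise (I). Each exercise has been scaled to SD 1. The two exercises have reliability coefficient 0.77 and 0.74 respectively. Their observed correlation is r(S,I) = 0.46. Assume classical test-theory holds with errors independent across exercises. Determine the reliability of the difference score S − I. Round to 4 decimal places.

0.5463

Var(S−I) = 1 + 1 − 2·0.46 = 2 − 0.92 = 1.08.
With uncorrelated errors the cross-covariances are all true-score covariance, so they carry over unchanged; only the diagonal terms shrink to ρᵢσᵢ².
True-score variance = [0.77 + 0.74] − 0.92 = 1.51 − 0.92 = 0.59.
Reliability = 0.59 / 1.08 = 0.5463.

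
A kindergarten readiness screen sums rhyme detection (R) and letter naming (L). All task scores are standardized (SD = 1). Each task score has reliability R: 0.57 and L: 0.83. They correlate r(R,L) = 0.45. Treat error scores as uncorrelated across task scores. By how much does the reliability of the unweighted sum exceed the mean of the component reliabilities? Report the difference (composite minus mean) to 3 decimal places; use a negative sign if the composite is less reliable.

0.093

Var(sum) = 2 + 0.9 = 2.9; true-score variance = 1.4 + 0.9 = 2.3; composite reliability = 0.7931.
Mean component reliability = 0.7000.
Difference = 0.7931 − 0.7000 = 0.093.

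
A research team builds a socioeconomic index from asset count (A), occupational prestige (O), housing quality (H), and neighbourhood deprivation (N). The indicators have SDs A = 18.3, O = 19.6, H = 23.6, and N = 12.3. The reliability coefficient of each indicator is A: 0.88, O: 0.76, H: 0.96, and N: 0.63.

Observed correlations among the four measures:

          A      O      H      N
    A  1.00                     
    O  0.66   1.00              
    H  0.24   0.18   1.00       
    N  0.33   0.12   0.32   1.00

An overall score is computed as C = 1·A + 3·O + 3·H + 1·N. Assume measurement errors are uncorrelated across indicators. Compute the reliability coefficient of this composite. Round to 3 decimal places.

Var(C) = 18.3² + 3²·19.6² + 3²·23.6² + 12.3² + 2·[3·18.3·19.6·0.66 + 3·18.3·23.6·0.24 + 18.3·12.3·0.33 + 9·19.6·23.6·0.18 + 3·19.6·12.3·0.12 + 3·23.6·12.3·0.32] = 8956.26 + 4420.45 = 13376.7.
Under uncorrelated errors the observed covariances equal the true-score covariances, so only the own-variance terms attenuate.
True-score variance = [18.3²·0.88 + 3²·19.6²·0.76 + 3²·23.6²·0.96 + 12.3²·0.63] + 4420.45 = 7829.8 + 4420.45 = 12250.3.
Reliability = 12250.3 / 13376.7 = 0.916.

0.916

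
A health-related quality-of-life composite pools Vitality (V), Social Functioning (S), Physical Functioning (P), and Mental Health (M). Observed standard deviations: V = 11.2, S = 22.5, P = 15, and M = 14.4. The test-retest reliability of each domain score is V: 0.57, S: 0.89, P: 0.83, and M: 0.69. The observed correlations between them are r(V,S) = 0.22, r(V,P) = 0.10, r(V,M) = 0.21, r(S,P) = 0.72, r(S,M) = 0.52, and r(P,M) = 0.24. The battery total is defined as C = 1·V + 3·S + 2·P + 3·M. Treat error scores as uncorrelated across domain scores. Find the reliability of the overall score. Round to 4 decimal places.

0.9120

Var(C) = 11.2² + 3²·22.5² + 2²·15² + 3²·14.4² + 2·[3·11.2·22.5·0.22 + 2·11.2·15·0.10 + 3·11.2·14.4·0.21 + 6·22.5·15·0.72 + 9·22.5·14.4·0.52 + 6·15·14.4·0.24] = 7447.93 + 7173.77 = 14621.7.
With uncorrelated errors the cross-covariances are all true-score covariance, so they carry over unchanged; only the diagonal terms shrink to ρᵢσᵢ².
True-score variance = [11.2²·0.57 + 3²·22.5²·0.89 + 2²·15²·0.83 + 3²·14.4²·0.69] + 7173.77 = 6161.27 + 7173.77 = 13335.
Reliability = 13335 / 14621.7 = 0.9120.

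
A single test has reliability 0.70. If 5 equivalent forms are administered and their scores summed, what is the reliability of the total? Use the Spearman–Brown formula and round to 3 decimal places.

0.921

ρ_k = kρ / (1 + (k−1)ρ) = 5·0.70 / (1 + 4·0.70) = 3.500 / 3.800 = 0.921.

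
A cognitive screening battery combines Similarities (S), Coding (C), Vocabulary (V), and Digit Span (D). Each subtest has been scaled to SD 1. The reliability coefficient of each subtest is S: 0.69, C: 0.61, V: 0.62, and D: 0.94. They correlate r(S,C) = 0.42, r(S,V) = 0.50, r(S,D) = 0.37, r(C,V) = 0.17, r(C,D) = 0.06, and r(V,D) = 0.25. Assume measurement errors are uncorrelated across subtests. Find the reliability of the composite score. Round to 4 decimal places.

Var(S+C+V+D) = 4 + 2·[0.42 + 0.50 + 0.37 + 0.17 + 0.06 + 0.25] = 4 + 3.54 = 7.54.
Because errors are independent across components, Cov(Tᵢ,Tⱼ) = Cov(Xᵢ,Xⱼ); the off-diagonal part of the true-score variance is the same as above.
True-score variance = [0.69 + 0.61 + 0.62 + 0.94] + 3.54 = 2.86 + 3.54 = 6.4.
Reliability = 6.4 / 7.54 = 0.8488.

0.8488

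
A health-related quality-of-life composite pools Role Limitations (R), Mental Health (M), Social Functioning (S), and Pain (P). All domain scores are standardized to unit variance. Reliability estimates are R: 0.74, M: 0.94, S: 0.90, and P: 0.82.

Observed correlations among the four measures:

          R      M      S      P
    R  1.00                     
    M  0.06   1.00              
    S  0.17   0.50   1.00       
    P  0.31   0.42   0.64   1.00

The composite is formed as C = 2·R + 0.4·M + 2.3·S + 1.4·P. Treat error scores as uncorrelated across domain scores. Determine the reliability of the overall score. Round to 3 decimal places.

0.905

Var(C) = 2² + 0.4² + 2.3² + 1.4² + 2·[0.8·0.06 + 4.6·0.17 + 2.8·0.31 + 0.92·0.50 + 0.56·0.42 + 3.22·0.64] = 11.41 + 8.908 = 20.318.
With uncorrelated errors the cross-covariances are all true-score covariance, so they carry over unchanged; only the diagonal terms shrink to ρᵢσᵢ².
True-score variance = [2²·0.74 + 0.4²·0.94 + 2.3²·0.90 + 1.4²·0.82] + 8.908 = 9.4786 + 8.908 = 18.3866.
Reliability = 18.3866 / 20.318 = 0.905.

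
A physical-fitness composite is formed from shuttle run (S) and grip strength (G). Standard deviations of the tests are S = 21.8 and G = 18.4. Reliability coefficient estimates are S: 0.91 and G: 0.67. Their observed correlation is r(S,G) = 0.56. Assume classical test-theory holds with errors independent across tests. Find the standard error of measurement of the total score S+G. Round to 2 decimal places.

Var(total) = 813.8 + 449.254 = 1263.05.
True-score variance = 659.304 + 449.254 = 1108.56, so reliability = 0.8777.
Error variance = 1263.05 − 1108.56 = 154.496; SEM = √154.496 = 12.43.

12.43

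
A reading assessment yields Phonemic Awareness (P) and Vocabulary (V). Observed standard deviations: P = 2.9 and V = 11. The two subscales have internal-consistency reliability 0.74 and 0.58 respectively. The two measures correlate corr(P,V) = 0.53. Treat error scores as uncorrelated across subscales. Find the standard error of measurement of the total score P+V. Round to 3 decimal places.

Var(total) = 129.41 + 33.814 = 163.224.
True-score variance = 76.4034 + 33.814 = 110.217, so reliability = 0.6753.
Error variance = 163.224 − 110.217 = 53.0066; SEM = √53.0066 = 7.281.

7.281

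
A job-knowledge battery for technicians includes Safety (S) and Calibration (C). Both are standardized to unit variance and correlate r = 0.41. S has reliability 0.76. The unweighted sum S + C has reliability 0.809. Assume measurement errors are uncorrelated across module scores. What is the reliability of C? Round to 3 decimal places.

Var(S+C) = 2 + 2·0.41 = 2.820.
True-score variance = ρ_S + ρ_C + 2·0.41, so 0.809 = (0.76 + ρ_C + 0.82) / 2.820.
ρ_C = 0.809·2.820 − 0.76 − 0.82 = 0.701.

0.701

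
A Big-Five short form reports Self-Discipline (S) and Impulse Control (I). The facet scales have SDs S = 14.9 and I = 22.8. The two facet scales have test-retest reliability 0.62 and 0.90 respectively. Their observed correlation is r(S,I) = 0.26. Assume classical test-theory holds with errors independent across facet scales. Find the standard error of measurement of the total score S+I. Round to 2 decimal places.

Var(total) = 741.85 + 176.654 = 918.504.
True-score variance = 605.502 + 176.654 = 782.157, so reliability = 0.8516.
Error variance = 918.504 − 782.157 = 136.348; SEM = √136.348 = 11.68.

11.68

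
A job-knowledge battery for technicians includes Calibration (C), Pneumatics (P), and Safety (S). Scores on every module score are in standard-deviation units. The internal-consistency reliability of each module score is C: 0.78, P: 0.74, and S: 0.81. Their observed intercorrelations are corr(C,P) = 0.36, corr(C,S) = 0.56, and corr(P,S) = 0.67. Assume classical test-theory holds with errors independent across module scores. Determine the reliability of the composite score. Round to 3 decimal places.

0.892

Var(C+P+S) = 3 + 2·[0.36 + 0.56 + 0.67] = 3 + 3.18 = 6.18.
Because errors are independent across components, Cov(Tᵢ,Tⱼ) = Cov(Xᵢ,Xⱼ); the off-diagonal part of the true-score variance is the same as above.
True-score variance = [0.78 + 0.74 + 0.81] + 3.18 = 2.33 + 3.18 = 5.51.
Reliability = 5.51 / 6.18 = 0.892.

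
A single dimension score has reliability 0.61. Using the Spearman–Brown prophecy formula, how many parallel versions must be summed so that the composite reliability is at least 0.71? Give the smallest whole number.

k ≥ ρ*(1−ρ₁)/(ρ₁(1−ρ*)) = 0.71·0.39 / (0.61·0.29) = 1.565.
Smallest integer k = 2.

2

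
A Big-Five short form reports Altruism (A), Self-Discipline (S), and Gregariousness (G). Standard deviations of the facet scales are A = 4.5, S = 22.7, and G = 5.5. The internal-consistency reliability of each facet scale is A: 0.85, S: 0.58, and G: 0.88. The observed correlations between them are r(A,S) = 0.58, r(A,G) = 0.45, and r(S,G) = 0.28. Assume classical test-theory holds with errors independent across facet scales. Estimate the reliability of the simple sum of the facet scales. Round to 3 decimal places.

Var(A+S+G) = 4.5² + 22.7² + 5.5² + 2·[4.5·22.7·0.58 + 4.5·5.5·0.45 + 22.7·5.5·0.28] = 565.79 + 210.685 = 776.475.
Under uncorrelated errors the observed covariances equal the true-score covariances, so only the own-variance terms attenuate.
True-score variance = [4.5²·0.85 + 22.7²·0.58 + 5.5²·0.88] + 210.685 = 342.701 + 210.685 = 553.386.
Reliability = 553.386 / 776.475 = 0.713.

0.713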